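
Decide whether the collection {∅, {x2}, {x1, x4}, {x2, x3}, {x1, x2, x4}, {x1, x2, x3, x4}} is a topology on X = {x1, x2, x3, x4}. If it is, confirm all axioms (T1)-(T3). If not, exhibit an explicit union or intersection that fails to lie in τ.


τ IS a topology on X.

Axiom (T1): ∅ ∈ τ? Yes; X ∈ τ? Yes.
Axiom (T2/T3): check pairwise unions and intersections of members of τ.
All pairwise intersections and unions checked — each lies in τ. Therefore τ satisfies (T1), (T2), (T3): it IS a topology on X.


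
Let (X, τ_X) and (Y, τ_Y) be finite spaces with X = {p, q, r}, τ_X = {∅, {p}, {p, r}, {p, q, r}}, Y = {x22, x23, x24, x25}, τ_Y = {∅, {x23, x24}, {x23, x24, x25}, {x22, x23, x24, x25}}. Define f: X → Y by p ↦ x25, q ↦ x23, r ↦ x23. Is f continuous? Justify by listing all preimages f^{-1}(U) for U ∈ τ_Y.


f is NOT continuous.

Compute f^{-1}(U) for each U ∈ τ_Y:
  U = ∅: f^{-1}(U) = ∅ ∈ τ_X ✓.
  U = {x23, x24}: f^{-1}(U) = {q, r} ∉ τ_X ✗.
  U = {x23, x24, x25}: f^{-1}(U) = {p, q, r} ∈ τ_X ✓.
  U = {x22, x23, x24, x25}: f^{-1}(U) = {p, q, r} ∈ τ_X ✓.
Found U = {x23, x24} with f^{-1}(U) = {q, r} not in τ_X. Therefore f is NOT continuous.


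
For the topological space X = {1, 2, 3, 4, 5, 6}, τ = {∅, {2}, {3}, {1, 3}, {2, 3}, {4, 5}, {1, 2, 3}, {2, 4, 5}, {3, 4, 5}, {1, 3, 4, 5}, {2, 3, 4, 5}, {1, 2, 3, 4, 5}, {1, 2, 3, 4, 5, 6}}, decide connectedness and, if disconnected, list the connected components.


(X, τ) is connected.

Find clopen sets (U ∈ τ with X ∖ U ∈ τ):
  U = ∅, X ∖ U = {1, 2, 3, 4, 5, 6} — both open, so U is clopen.
  U = {1, 2, 3, 4, 5, 6}, X ∖ U = ∅ — both open, so U is clopen.
Only trivial clopens (∅ and X) exist, so (X, τ) is connected.
Compute connected components by grouping points that agree on all clopens:
  component: {1, 2, 3, 4, 5, 6}


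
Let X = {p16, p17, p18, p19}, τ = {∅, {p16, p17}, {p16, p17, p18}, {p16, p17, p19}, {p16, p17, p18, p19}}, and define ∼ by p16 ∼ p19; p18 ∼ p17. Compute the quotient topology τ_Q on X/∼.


X/∼ = {[p16=p19], [p17=p18]}; |τ_Q| = 2.

Equivalence classes: [p16=p19], [p17=p18].
Quotient map π: X → X/∼ sends p16 ↦ [p16=p19], p17 ↦ [p17=p18], p18 ↦ [p17=p18], p19 ↦ [p16=p19].
For each subset V ⊆ X/∼, compute π^{-1}(V) ⊆ X and check whether π^{-1}(V) ∈ τ. V is open in τ_Q iff π^{-1}(V) ∈ τ.
  V = {}: π^{-1}(V) = ∅ ∈ τ ✓.
  V = {[p16=p19]}: π^{-1}(V) = {p16, p19} ∉ τ ✗.
  V = {[p17=p18]}: π^{-1}(V) = {p17, p18} ∉ τ ✗.
  V = {[p16=p19], [p17=p18]}: π^{-1}(V) = {p16, p17, p18, p19} ∈ τ ✓.
Open sets in the quotient: τ_Q = {{}, {[p16=p19], [p17=p18]}} (2 elements).


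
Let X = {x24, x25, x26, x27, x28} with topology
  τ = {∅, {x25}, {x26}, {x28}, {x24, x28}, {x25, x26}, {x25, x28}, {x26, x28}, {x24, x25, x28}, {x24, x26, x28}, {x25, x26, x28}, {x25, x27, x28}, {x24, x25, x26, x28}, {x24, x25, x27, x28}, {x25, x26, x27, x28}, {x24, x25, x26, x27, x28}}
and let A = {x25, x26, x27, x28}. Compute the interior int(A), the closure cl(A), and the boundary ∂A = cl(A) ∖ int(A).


int(A) = {x25, x26, x27, x28}, cl(A) = {x24, x25, x26, x27, x28}, ∂A = {x24}.

Closed sets in (X, τ) are complements of opens:
  closed(X, τ) = {∅, {x24}, {x26}, {x27}, {x24, x26}, {x24, x27}, {x25, x27}, {x26, x27}, {x24, x25, x27}, {x24, x26, x27}, {x24, x27, x28}, {x25, x26, x27}, {x24, x25, x26, x27}, {x24, x25, x27, x28}, {x24, x26, x27, x28}, {x24, x25, x26, x27, x28}}.
int(A) = ⋃ {U ∈ τ : U ⊆ A}. Opens contained in A: ∅, {x25}, {x26}, {x28}, {x25, x26}, {x25, x28}, {x26, x28}, {x25, x26, x28}, {x25, x27, x28}, {x25, x26, x27, x28}.
Taking the union of these: int(A) = {x25, x26, x27, x28}.
cl(A) = ⋂ {C closed : A ⊆ C}. Closed sets containing A: {x24, x25, x26, x27, x28}.
Intersecting these: cl(A) = {x24, x25, x26, x27, x28}.
∂A = cl(A) ∖ int(A) = {x24, x25, x26, x27, x28} ∖ {x25, x26, x27, x28} = {x24}.


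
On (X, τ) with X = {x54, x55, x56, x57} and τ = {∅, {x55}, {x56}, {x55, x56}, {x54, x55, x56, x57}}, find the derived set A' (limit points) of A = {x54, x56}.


A' = {x54, x57}

For each x ∈ X, list the open sets U ∈ τ with x ∈ U, then check whether U ∩ (A ∖ {x}) ≠ ∅ for every such U.
  x = x54: opens ∋ x are {x54, x55, x56, x57}; each meets A ∖ {x54}, so x IS a limit point.
  x = x55: open {x55} ∋ x has {x55} ∩ (A ∖ {x55}) = ∅, so x is NOT a limit point.
  x = x56: open {x56} ∋ x has {x56} ∩ (A ∖ {x56}) = ∅, so x is NOT a limit point.
  x = x57: opens ∋ x are {x54, x55, x56, x57}; each meets A ∖ {x57}, so x IS a limit point.
Collecting: A' = {x54, x57}.


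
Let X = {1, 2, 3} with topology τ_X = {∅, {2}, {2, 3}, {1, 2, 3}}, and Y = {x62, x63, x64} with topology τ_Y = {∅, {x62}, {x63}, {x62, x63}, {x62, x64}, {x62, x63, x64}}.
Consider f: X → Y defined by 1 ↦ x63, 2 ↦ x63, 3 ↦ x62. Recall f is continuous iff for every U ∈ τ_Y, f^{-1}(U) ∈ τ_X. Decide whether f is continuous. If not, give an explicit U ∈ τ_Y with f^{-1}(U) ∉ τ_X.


f is NOT continuous.

Compute f^{-1}(U) for each U ∈ τ_Y:
  U = ∅: f^{-1}(U) = ∅ ∈ τ_X ✓.
  U = {x62}: f^{-1}(U) = {3} ∉ τ_X ✗.
  U = {x63}: f^{-1}(U) = {1, 2} ∉ τ_X ✗.
  U = {x62, x63}: f^{-1}(U) = {1, 2, 3} ∈ τ_X ✓.
  U = {x62, x64}: f^{-1}(U) = {3} ∉ τ_X ✗.
  U = {x62, x63, x64}: f^{-1}(U) = {1, 2, 3} ∈ τ_X ✓.
Found U = {x62} with f^{-1}(U) = {3} not in τ_X. Therefore f is NOT continuous.


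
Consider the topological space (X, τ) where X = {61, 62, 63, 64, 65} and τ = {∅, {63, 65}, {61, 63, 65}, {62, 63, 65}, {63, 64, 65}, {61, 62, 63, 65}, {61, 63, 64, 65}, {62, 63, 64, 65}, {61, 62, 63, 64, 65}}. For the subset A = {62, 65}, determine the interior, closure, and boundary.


int(A) = ∅, cl(A) = {61, 62, 63, 64, 65}, ∂A = {61, 62, 63, 64, 65}.

Closed sets in (X, τ) are complements of opens:
  closed(X, τ) = {∅, {61}, {62}, {64}, {61, 62}, {61, 64}, {62, 64}, {61, 62, 64}, {61, 62, 63, 64, 65}}.
int(A) = ⋃ {U ∈ τ : U ⊆ A}. Opens contained in A: ∅.
Taking the union of these: int(A) = ∅.
cl(A) = ⋂ {C closed : A ⊆ C}. Closed sets containing A: {61, 62, 63, 64, 65}.
Intersecting these: cl(A) = {61, 62, 63, 64, 65}.
∂A = cl(A) ∖ int(A) = {61, 62, 63, 64, 65} ∖ ∅ = {61, 62, 63, 64, 65}.


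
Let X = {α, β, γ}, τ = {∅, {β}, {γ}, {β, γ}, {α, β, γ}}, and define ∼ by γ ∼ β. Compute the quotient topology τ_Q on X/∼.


X/∼ = {[α], [β=γ]}; |τ_Q| = 3.

Equivalence classes: [α], [β=γ].
Quotient map π: X → X/∼ sends α ↦ [α], β ↦ [β=γ], γ ↦ [β=γ].
For each subset V ⊆ X/∼, compute π^{-1}(V) ⊆ X and check whether π^{-1}(V) ∈ τ. V is open in τ_Q iff π^{-1}(V) ∈ τ.
  V = {}: π^{-1}(V) = ∅ ∈ τ ✓.
  V = {[α]}: π^{-1}(V) = {α} ∉ τ ✗.
  V = {[β=γ]}: π^{-1}(V) = {β, γ} ∈ τ ✓.
  V = {[α], [β=γ]}: π^{-1}(V) = {α, β, γ} ∈ τ ✓.
Open sets in the quotient: τ_Q = {{}, {[β=γ]}, {[α], [β=γ]}} (3 elements).


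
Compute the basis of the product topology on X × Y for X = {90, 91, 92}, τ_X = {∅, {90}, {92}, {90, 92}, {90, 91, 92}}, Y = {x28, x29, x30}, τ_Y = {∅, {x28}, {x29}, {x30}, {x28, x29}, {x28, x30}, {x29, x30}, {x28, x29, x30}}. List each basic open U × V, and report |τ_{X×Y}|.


Basis B = {∅ × ∅, {90} × {x28}, {90} × {x29}, {90} × {x30}, {92} × {x28}, {92} × {x29}, {92} × {x30}, {90} × {x28, x29}, {90} × {x28, x30}, {90, 92} × {x28}, {90} × {x29, x30}, {90, 92} × {x29}, {90, 92} × {x30}, {92} × {x28, x29}, {92} × {x28, x30}, {92} × {x29, x30}, {90} × {x28, x29, x30}, {90, 91, 92} × {x28}, {90, 91, 92} × {x29}, {90, 91, 92} × {x30}, {92} × {x28, x29, x30}, {90, 92} × {x28, x29}, {90, 92} × {x28, x30}, {90, 92} × {x29, x30}, {90, 92} × {x28, x29, x30}, {90, 91, 92} × {x28, x29}, {90, 91, 92} × {x28, x30}, {90, 91, 92} × {x29, x30}, {90, 91, 92} × {x28, x29, x30}}; |τ_{X×Y}| = 125.

Enumerate products U × V with U ∈ τ_X, V ∈ τ_Y (deduplicated):
  ∅ × ∅ = {} (∅)
  {90} × {x28} = {(90,x28)}
  {90} × {x29} = {(90,x29)}
  {90} × {x30} = {(90,x30)}
  {92} × {x28} = {(92,x28)}
  {92} × {x29} = {(92,x29)}
  {92} × {x30} = {(92,x30)}
  {90} × {x28, x29} = {(90,x28), (90,x29)}
  {90} × {x28, x30} = {(90,x28), (90,x30)}
  {90, 92} × {x28} = {(90,x28), (92,x28)}
  {90} × {x29, x30} = {(90,x29), (90,x30)}
  {90, 92} × {x29} = {(90,x29), (92,x29)}
  {90, 92} × {x30} = {(90,x30), (92,x30)}
  {92} × {x28, x29} = {(92,x28), (92,x29)}
  {92} × {x28, x30} = {(92,x28), (92,x30)}
  {92} × {x29, x30} = {(92,x29), (92,x30)}
  {90} × {x28, x29, x30} = {(90,x28), (90,x29), (90,x30)}
  {90, 91, 92} × {x28} = {(90,x28), (91,x28), (92,x28)}
  {90, 91, 92} × {x29} = {(90,x29), (91,x29), (92,x29)}
  {90, 91, 92} × {x30} = {(90,x30), (91,x30), (92,x30)}
  {92} × {x28, x29, x30} = {(92,x28), (92,x29), (92,x30)}
  {90, 92} × {x28, x29} = {(90,x28), (90,x29), (92,x28), (92,x29)}
  {90, 92} × {x28, x30} = {(90,x28), (90,x30), (92,x28), (92,x30)}
  {90, 92} × {x29, x30} = {(90,x29), (90,x30), (92,x29), (92,x30)}
  {90, 92} × {x28, x29, x30} = {(90,x28), (90,x29), (90,x30), (92,x28), (92,x29), (92,x30)}
  {90, 91, 92} × {x28, x29} = {(90,x28), (90,x29), (91,x28), (91,x29), (92,x28), (92,x29)}
  {90, 91, 92} × {x28, x30} = {(90,x28), (90,x30), (91,x28), (91,x30), (92,x28), (92,x30)}
  {90, 91, 92} × {x29, x30} = {(90,x29), (90,x30), (91,x29), (91,x30), (92,x29), (92,x30)}
  {90, 91, 92} × {x28, x29, x30} = {(90,x28), (90,x29), (90,x30), (91,x28), (91,x29), (91,x30), (92,x28), (92,x29), (92,x30)}
These 29 distinct sets form the basis B.
Close under arbitrary unions to get τ_{X×Y}; counting gives |τ_{X×Y}| = 125.


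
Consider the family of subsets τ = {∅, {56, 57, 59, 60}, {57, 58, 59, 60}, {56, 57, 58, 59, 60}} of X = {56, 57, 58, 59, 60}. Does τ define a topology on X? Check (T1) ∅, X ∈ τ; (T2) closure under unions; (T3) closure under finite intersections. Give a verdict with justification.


τ is NOT a topology on X.

Axiom (T1): ∅ ∈ τ? Yes; X ∈ τ? Yes.
Axiom (T2/T3): check pairwise unions and intersections of members of τ.
Counterexample for (T3): {56, 57, 59, 60} ∩ {57, 58, 59, 60} = {57, 59, 60} ∉ τ. Therefore τ is NOT a topology.


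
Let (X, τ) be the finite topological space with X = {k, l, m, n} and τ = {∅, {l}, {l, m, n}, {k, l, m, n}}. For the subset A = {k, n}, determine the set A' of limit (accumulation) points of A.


A' = {k, m}

For each x ∈ X, list the open sets U ∈ τ with x ∈ U, then check whether U ∩ (A ∖ {x}) ≠ ∅ for every such U.
  x = k: opens ∋ x are {k, l, m, n}; each meets A ∖ {k}, so x IS a limit point.
  x = l: open {l} ∋ x has {l} ∩ (A ∖ {l}) = ∅, so x is NOT a limit point.
  x = m: opens ∋ x are {l, m, n}, {k, l, m, n}; each meets A ∖ {m}, so x IS a limit point.
  x = n: open {l, m, n} ∋ x has {l, m, n} ∩ (A ∖ {n}) = ∅, so x is NOT a limit point.
Collecting: A' = {k, m}.


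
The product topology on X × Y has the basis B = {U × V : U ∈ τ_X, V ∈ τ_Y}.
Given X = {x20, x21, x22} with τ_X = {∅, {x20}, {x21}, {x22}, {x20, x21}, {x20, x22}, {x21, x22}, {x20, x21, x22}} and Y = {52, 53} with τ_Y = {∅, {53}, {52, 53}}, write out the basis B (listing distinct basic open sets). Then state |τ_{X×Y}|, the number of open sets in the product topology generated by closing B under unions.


Basis B = {∅ × ∅, {x20} × {53}, {x21} × {53}, {x22} × {53}, {x20} × {52, 53}, {x20, x21} × {53}, {x20, x22} × {53}, {x21} × {52, 53}, {x21, x22} × {53}, {x22} × {52, 53}, {x20, x21, x22} × {53}, {x20, x21} × {52, 53}, {x20, x22} × {52, 53}, {x21, x22} × {52, 53}, {x20, x21, x22} × {52, 53}}; |τ_{X×Y}| = 27.

Enumerate products U × V with U ∈ τ_X, V ∈ τ_Y (deduplicated):
  ∅ × ∅ = {} (∅)
  {x20} × {53} = {(x20,53)}
  {x21} × {53} = {(x21,53)}
  {x22} × {53} = {(x22,53)}
  {x20} × {52, 53} = {(x20,52), (x20,53)}
  {x20, x21} × {53} = {(x20,53), (x21,53)}
  {x20, x22} × {53} = {(x20,53), (x22,53)}
  {x21} × {52, 53} = {(x21,52), (x21,53)}
  {x21, x22} × {53} = {(x21,53), (x22,53)}
  {x22} × {52, 53} = {(x22,52), (x22,53)}
  {x20, x21, x22} × {53} = {(x20,53), (x21,53), (x22,53)}
  {x20, x21} × {52, 53} = {(x20,52), (x20,53), (x21,52), (x21,53)}
  {x20, x22} × {52, 53} = {(x20,52), (x20,53), (x22,52), (x22,53)}
  {x21, x22} × {52, 53} = {(x21,52), (x21,53), (x22,52), (x22,53)}
  {x20, x21, x22} × {52, 53} = {(x20,52), (x20,53), (x21,52), (x21,53), (x22,52), (x22,53)}
These 15 distinct sets form the basis B.
Close under arbitrary unions to get τ_{X×Y}; counting gives |τ_{X×Y}| = 27.


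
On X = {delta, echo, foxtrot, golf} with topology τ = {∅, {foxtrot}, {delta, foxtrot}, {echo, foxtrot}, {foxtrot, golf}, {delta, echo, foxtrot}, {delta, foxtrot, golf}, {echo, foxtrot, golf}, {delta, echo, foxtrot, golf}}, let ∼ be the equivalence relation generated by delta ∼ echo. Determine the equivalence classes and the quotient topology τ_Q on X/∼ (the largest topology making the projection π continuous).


X/∼ = {[delta=echo], [foxtrot], [golf]}; |τ_Q| = 5.

Equivalence classes: [delta=echo], [foxtrot], [golf].
Quotient map π: X → X/∼ sends delta ↦ [delta=echo], echo ↦ [delta=echo], foxtrot ↦ [foxtrot], golf ↦ [golf].
For each subset V ⊆ X/∼, compute π^{-1}(V) ⊆ X and check whether π^{-1}(V) ∈ τ. V is open in τ_Q iff π^{-1}(V) ∈ τ.
  V = {}: π^{-1}(V) = ∅ ∈ τ ✓.
  V = {[delta=echo]}: π^{-1}(V) = {delta, echo} ∉ τ ✗.
  V = {[foxtrot]}: π^{-1}(V) = {foxtrot} ∈ τ ✓.
  V = {[delta=echo], [foxtrot]}: π^{-1}(V) = {delta, echo, foxtrot} ∈ τ ✓.
  V = {[golf]}: π^{-1}(V) = {golf} ∉ τ ✗.
  V = {[delta=echo], [golf]}: π^{-1}(V) = {delta, echo, golf} ∉ τ ✗.
  V = {[foxtrot], [golf]}: π^{-1}(V) = {foxtrot, golf} ∈ τ ✓.
  V = {[delta=echo], [foxtrot], [golf]}: π^{-1}(V) = {delta, echo, foxtrot, golf} ∈ τ ✓.
Open sets in the quotient: τ_Q = {{}, {[foxtrot]}, {[delta=echo], [foxtrot]}, {[foxtrot], [golf]}, {[delta=echo], [foxtrot], [golf]}} (5 elements).


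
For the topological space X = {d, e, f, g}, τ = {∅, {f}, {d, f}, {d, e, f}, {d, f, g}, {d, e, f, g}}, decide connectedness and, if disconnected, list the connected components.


(X, τ) is connected.

Find clopen sets (U ∈ τ with X ∖ U ∈ τ):
  U = ∅, X ∖ U = {d, e, f, g} — both open, so U is clopen.
  U = {d, e, f, g}, X ∖ U = ∅ — both open, so U is clopen.
Only trivial clopens (∅ and X) exist, so (X, τ) is connected.
Compute connected components by grouping points that agree on all clopens:
  component: {d, e, f, g}


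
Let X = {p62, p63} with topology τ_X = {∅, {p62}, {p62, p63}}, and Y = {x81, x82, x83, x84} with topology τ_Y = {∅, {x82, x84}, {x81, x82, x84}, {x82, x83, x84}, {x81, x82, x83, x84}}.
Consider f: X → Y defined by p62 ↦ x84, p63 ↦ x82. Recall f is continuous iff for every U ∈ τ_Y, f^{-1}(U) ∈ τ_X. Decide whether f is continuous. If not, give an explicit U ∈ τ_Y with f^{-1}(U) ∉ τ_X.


f IS continuous.

Compute f^{-1}(U) for each U ∈ τ_Y:
  U = ∅: f^{-1}(U) = ∅ ∈ τ_X ✓.
  U = {x82, x84}: f^{-1}(U) = {p62, p63} ∈ τ_X ✓.
  U = {x81, x82, x84}: f^{-1}(U) = {p62, p63} ∈ τ_X ✓.
  U = {x82, x83, x84}: f^{-1}(U) = {p62, p63} ∈ τ_X ✓.
  U = {x81, x82, x83, x84}: f^{-1}(U) = {p62, p63} ∈ τ_X ✓.
Every preimage lies in τ_X, so f IS continuous.


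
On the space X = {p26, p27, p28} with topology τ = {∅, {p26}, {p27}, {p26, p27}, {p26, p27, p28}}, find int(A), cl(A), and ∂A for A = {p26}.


int(A) = {p26}, cl(A) = {p26, p28}, ∂A = {p28}.

Closed sets in (X, τ) are complements of opens:
  closed(X, τ) = {∅, {p28}, {p26, p28}, {p27, p28}, {p26, p27, p28}}.
int(A) = ⋃ {U ∈ τ : U ⊆ A}. Opens contained in A: ∅, {p26}.
Taking the union of these: int(A) = {p26}.
cl(A) = ⋂ {C closed : A ⊆ C}. Closed sets containing A: {p26, p28}, {p26, p27, p28}.
Intersecting these: cl(A) = {p26, p28}.
∂A = cl(A) ∖ int(A) = {p26, p28} ∖ {p26} = {p28}.


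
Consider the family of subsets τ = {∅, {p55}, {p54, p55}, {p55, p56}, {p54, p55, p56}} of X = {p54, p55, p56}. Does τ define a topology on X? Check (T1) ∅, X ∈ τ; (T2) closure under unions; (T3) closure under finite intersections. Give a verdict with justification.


τ IS a topology on X.

Axiom (T1): ∅ ∈ τ? Yes; X ∈ τ? Yes.
Axiom (T2/T3): check pairwise unions and intersections of members of τ.
All pairwise intersections and unions checked — each lies in τ. Therefore τ satisfies (T1), (T2), (T3): it IS a topology on X.


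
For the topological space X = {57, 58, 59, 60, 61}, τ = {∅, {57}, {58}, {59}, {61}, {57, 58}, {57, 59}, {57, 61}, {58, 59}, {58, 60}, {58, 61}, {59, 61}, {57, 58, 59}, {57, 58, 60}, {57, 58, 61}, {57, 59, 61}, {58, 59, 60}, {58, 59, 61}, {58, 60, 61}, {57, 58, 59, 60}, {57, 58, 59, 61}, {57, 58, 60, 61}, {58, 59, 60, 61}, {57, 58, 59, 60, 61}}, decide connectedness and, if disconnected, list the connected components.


(X, τ) is disconnected; components = [{57}, {59}, {61}, {58, 60}].

Find clopen sets (U ∈ τ with X ∖ U ∈ τ):
  U = ∅, X ∖ U = {57, 58, 59, 60, 61} — both open, so U is clopen.
  U = {57}, X ∖ U = {58, 59, 60, 61} — both open, so U is clopen.
  U = {59}, X ∖ U = {57, 58, 60, 61} — both open, so U is clopen.
  U = {61}, X ∖ U = {57, 58, 59, 60} — both open, so U is clopen.
  U = {57, 59}, X ∖ U = {58, 60, 61} — both open, so U is clopen.
  U = {57, 61}, X ∖ U = {58, 59, 60} — both open, so U is clopen.
  U = {58, 60}, X ∖ U = {57, 59, 61} — both open, so U is clopen.
  U = {59, 61}, X ∖ U = {57, 58, 60} — both open, so U is clopen.
  U = {57, 58, 60}, X ∖ U = {59, 61} — both open, so U is clopen.
  U = {57, 59, 61}, X ∖ U = {58, 60} — both open, so U is clopen.
  U = {58, 59, 60}, X ∖ U = {57, 61} — both open, so U is clopen.
  U = {58, 60, 61}, X ∖ U = {57, 59} — both open, so U is clopen.
  U = {57, 58, 59, 60}, X ∖ U = {61} — both open, so U is clopen.
  U = {57, 58, 60, 61}, X ∖ U = {59} — both open, so U is clopen.
  U = {58, 59, 60, 61}, X ∖ U = {57} — both open, so U is clopen.
  U = {57, 58, 59, 60, 61}, X ∖ U = ∅ — both open, so U is clopen.
Nontrivial clopen(s) exist: e.g. {58, 59, 60}. So (X, τ) is disconnected.
Compute connected components by grouping points that agree on all clopens:
  component: {57}
  component: {59}
  component: {61}
  component: {58, 60}


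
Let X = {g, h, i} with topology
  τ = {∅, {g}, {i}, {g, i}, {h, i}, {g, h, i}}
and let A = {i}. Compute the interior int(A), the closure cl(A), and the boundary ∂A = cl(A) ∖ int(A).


int(A) = {i}, cl(A) = {h, i}, ∂A = {h}.

Closed sets in (X, τ) are complements of opens:
  closed(X, τ) = {∅, {g}, {h}, {g, h}, {h, i}, {g, h, i}}.
int(A) = ⋃ {U ∈ τ : U ⊆ A}. Opens contained in A: ∅, {i}.
Taking the union of these: int(A) = {i}.
cl(A) = ⋂ {C closed : A ⊆ C}. Closed sets containing A: {h, i}, {g, h, i}.
Intersecting these: cl(A) = {h, i}.
∂A = cl(A) ∖ int(A) = {h, i} ∖ {i} = {h}.


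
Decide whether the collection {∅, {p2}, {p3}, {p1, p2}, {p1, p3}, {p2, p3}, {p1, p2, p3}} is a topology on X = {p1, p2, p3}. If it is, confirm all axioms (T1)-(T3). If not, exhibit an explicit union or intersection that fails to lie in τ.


τ is NOT a topology on X.

Axiom (T1): ∅ ∈ τ? Yes; X ∈ τ? Yes.
Axiom (T2/T3): check pairwise unions and intersections of members of τ.
Counterexample for (T3): {p1, p2} ∩ {p1, p3} = {p1} ∉ τ. Therefore τ is NOT a topology.


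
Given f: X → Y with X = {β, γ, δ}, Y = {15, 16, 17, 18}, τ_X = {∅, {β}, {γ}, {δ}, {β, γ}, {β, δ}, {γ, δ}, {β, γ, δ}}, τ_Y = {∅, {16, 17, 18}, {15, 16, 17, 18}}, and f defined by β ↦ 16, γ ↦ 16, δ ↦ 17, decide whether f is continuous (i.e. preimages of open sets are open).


f IS continuous.

Compute f^{-1}(U) for each U ∈ τ_Y:
  U = ∅: f^{-1}(U) = ∅ ∈ τ_X ✓.
  U = {16, 17, 18}: f^{-1}(U) = {β, γ, δ} ∈ τ_X ✓.
  U = {15, 16, 17, 18}: f^{-1}(U) = {β, γ, δ} ∈ τ_X ✓.
Every preimage lies in τ_X, so f IS continuous.


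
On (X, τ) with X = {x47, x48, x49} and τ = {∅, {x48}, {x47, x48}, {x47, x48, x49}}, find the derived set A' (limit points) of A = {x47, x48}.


A' = {x47, x49}

For each x ∈ X, list the open sets U ∈ τ with x ∈ U, then check whether U ∩ (A ∖ {x}) ≠ ∅ for every such U.
  x = x47: opens ∋ x are {x47, x48}, {x47, x48, x49}; each meets A ∖ {x47}, so x IS a limit point.
  x = x48: open {x48} ∋ x has {x48} ∩ (A ∖ {x48}) = ∅, so x is NOT a limit point.
  x = x49: opens ∋ x are {x47, x48, x49}; each meets A ∖ {x49}, so x IS a limit point.
Collecting: A' = {x47, x49}.


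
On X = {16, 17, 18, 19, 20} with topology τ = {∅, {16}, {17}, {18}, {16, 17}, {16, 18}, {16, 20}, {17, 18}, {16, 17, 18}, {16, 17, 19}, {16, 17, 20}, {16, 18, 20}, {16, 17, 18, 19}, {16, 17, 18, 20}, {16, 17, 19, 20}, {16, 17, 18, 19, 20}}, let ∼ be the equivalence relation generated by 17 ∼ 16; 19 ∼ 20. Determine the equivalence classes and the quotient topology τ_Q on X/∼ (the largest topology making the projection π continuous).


X/∼ = {[16=17], [18], [19=20]}; |τ_Q| = 6.

Equivalence classes: [16=17], [18], [19=20].
Quotient map π: X → X/∼ sends 16 ↦ [16=17], 17 ↦ [16=17], 18 ↦ [18], 19 ↦ [19=20], 20 ↦ [19=20].
For each subset V ⊆ X/∼, compute π^{-1}(V) ⊆ X and check whether π^{-1}(V) ∈ τ. V is open in τ_Q iff π^{-1}(V) ∈ τ.
  V = {}: π^{-1}(V) = ∅ ∈ τ ✓.
  V = {[16=17]}: π^{-1}(V) = {16, 17} ∈ τ ✓.
  V = {[18]}: π^{-1}(V) = {18} ∈ τ ✓.
  V = {[16=17], [18]}: π^{-1}(V) = {16, 17, 18} ∈ τ ✓.
  V = {[19=20]}: π^{-1}(V) = {19, 20} ∉ τ ✗.
  V = {[16=17], [19=20]}: π^{-1}(V) = {16, 17, 19, 20} ∈ τ ✓.
  V = {[18], [19=20]}: π^{-1}(V) = {18, 19, 20} ∉ τ ✗.
  V = {[16=17], [18], [19=20]}: π^{-1}(V) = {16, 17, 18, 19, 20} ∈ τ ✓.
Open sets in the quotient: τ_Q = {{}, {[16=17]}, {[18]}, {[16=17], [18]}, {[16=17], [19=20]}, {[16=17], [18], [19=20]}} (6 elements).


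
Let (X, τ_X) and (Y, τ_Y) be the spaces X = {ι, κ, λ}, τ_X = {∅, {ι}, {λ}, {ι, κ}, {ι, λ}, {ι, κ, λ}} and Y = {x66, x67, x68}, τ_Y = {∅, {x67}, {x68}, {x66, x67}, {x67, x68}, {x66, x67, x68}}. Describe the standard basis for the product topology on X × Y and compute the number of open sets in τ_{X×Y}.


Basis B = {∅ × ∅, {ι} × {x67}, {ι} × {x68}, {λ} × {x67}, {λ} × {x68}, {ι} × {x66, x67}, {ι} × {x67, x68}, {ι, κ} × {x67}, {ι, λ} × {x67}, {ι, κ} × {x68}, {ι, λ} × {x68}, {λ} × {x66, x67}, {λ} × {x67, x68}, {ι} × {x66, x67, x68}, {ι, κ, λ} × {x67}, {ι, κ, λ} × {x68}, {λ} × {x66, x67, x68}, {ι, κ} × {x66, x67}, {ι, λ} × {x66, x67}, {ι, κ} × {x67, x68}, {ι, λ} × {x67, x68}, {ι, κ} × {x66, x67, x68}, {ι, λ} × {x66, x67, x68}, {ι, κ, λ} × {x66, x67}, {ι, κ, λ} × {x67, x68}, {ι, κ, λ} × {x66, x67, x68}}; |τ_{X×Y}| = 108.

Enumerate products U × V with U ∈ τ_X, V ∈ τ_Y (deduplicated):
  ∅ × ∅ = {} (∅)
  {ι} × {x67} = {(ι,x67)}
  {ι} × {x68} = {(ι,x68)}
  {λ} × {x67} = {(λ,x67)}
  {λ} × {x68} = {(λ,x68)}
  {ι} × {x66, x67} = {(ι,x66), (ι,x67)}
  {ι} × {x67, x68} = {(ι,x67), (ι,x68)}
  {ι, κ} × {x67} = {(ι,x67), (κ,x67)}
  {ι, λ} × {x67} = {(ι,x67), (λ,x67)}
  {ι, κ} × {x68} = {(ι,x68), (κ,x68)}
  {ι, λ} × {x68} = {(ι,x68), (λ,x68)}
  {λ} × {x66, x67} = {(λ,x66), (λ,x67)}
  {λ} × {x67, x68} = {(λ,x67), (λ,x68)}
  {ι} × {x66, x67, x68} = {(ι,x66), (ι,x67), (ι,x68)}
  {ι, κ, λ} × {x67} = {(ι,x67), (κ,x67), (λ,x67)}
  {ι, κ, λ} × {x68} = {(ι,x68), (κ,x68), (λ,x68)}
  {λ} × {x66, x67, x68} = {(λ,x66), (λ,x67), (λ,x68)}
  {ι, κ} × {x66, x67} = {(ι,x66), (ι,x67), (κ,x66), (κ,x67)}
  {ι, λ} × {x66, x67} = {(ι,x66), (ι,x67), (λ,x66), (λ,x67)}
  {ι, κ} × {x67, x68} = {(ι,x67), (ι,x68), (κ,x67), (κ,x68)}
  {ι, λ} × {x67, x68} = {(ι,x67), (ι,x68), (λ,x67), (λ,x68)}
  {ι, κ} × {x66, x67, x68} = {(ι,x66), (ι,x67), (ι,x68), (κ,x66), (κ,x67), (κ,x68)}
  {ι, λ} × {x66, x67, x68} = {(ι,x66), (ι,x67), (ι,x68), (λ,x66), (λ,x67), (λ,x68)}
  {ι, κ, λ} × {x66, x67} = {(ι,x66), (ι,x67), (κ,x66), (κ,x67), (λ,x66), (λ,x67)}
  {ι, κ, λ} × {x67, x68} = {(ι,x67), (ι,x68), (κ,x67), (κ,x68), (λ,x67), (λ,x68)}
  {ι, κ, λ} × {x66, x67, x68} = {(ι,x66), (ι,x67), (ι,x68), (κ,x66), (κ,x67), (κ,x68), (λ,x66), (λ,x67), (λ,x68)}
These 26 distinct sets form the basis B.
Close under arbitrary unions to get τ_{X×Y}; counting gives |τ_{X×Y}| = 108.


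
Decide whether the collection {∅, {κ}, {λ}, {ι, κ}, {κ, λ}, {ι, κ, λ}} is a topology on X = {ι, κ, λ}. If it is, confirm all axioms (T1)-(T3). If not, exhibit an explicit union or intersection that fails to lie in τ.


τ IS a topology on X.

Axiom (T1): ∅ ∈ τ? Yes; X ∈ τ? Yes.
Axiom (T2/T3): check pairwise unions and intersections of members of τ.
All pairwise intersections and unions checked — each lies in τ. Therefore τ satisfies (T1), (T2), (T3): it IS a topology on X.


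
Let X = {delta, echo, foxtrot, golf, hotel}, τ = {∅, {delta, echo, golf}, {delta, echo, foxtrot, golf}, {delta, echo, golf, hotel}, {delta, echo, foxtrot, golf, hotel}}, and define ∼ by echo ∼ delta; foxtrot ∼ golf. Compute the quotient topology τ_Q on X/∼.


X/∼ = {[delta=echo], [foxtrot=golf], [hotel]}; |τ_Q| = 3.

Equivalence classes: [delta=echo], [foxtrot=golf], [hotel].
Quotient map π: X → X/∼ sends delta ↦ [delta=echo], echo ↦ [delta=echo], foxtrot ↦ [foxtrot=golf], golf ↦ [foxtrot=golf], hotel ↦ [hotel].
For each subset V ⊆ X/∼, compute π^{-1}(V) ⊆ X and check whether π^{-1}(V) ∈ τ. V is open in τ_Q iff π^{-1}(V) ∈ τ.
  V = {}: π^{-1}(V) = ∅ ∈ τ ✓.
  V = {[delta=echo]}: π^{-1}(V) = {delta, echo} ∉ τ ✗.
  V = {[foxtrot=golf]}: π^{-1}(V) = {foxtrot, golf} ∉ τ ✗.
  V = {[delta=echo], [foxtrot=golf]}: π^{-1}(V) = {delta, echo, foxtrot, golf} ∈ τ ✓.
  V = {[hotel]}: π^{-1}(V) = {hotel} ∉ τ ✗.
  V = {[delta=echo], [hotel]}: π^{-1}(V) = {delta, echo, hotel} ∉ τ ✗.
  V = {[foxtrot=golf], [hotel]}: π^{-1}(V) = {foxtrot, golf, hotel} ∉ τ ✗.
  V = {[delta=echo], [foxtrot=golf], [hotel]}: π^{-1}(V) = {delta, echo, foxtrot, golf, hotel} ∈ τ ✓.
Open sets in the quotient: τ_Q = {{}, {[delta=echo], [foxtrot=golf]}, {[delta=echo], [foxtrot=golf], [hotel]}} (3 elements).


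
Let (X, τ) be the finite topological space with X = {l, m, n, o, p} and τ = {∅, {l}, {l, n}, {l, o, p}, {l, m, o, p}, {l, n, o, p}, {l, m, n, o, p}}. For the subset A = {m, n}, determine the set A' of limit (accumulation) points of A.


A' = ∅

For each x ∈ X, list the open sets U ∈ τ with x ∈ U, then check whether U ∩ (A ∖ {x}) ≠ ∅ for every such U.
  x = l: open {l} ∋ x has {l} ∩ (A ∖ {l}) = ∅, so x is NOT a limit point.
  x = m: open {l, m, o, p} ∋ x has {l, m, o, p} ∩ (A ∖ {m}) = ∅, so x is NOT a limit point.
  x = n: open {l, n} ∋ x has {l, n} ∩ (A ∖ {n}) = ∅, so x is NOT a limit point.
  x = o: open {l, o, p} ∋ x has {l, o, p} ∩ (A ∖ {o}) = ∅, so x is NOT a limit point.
  x = p: open {l, o, p} ∋ x has {l, o, p} ∩ (A ∖ {p}) = ∅, so x is NOT a limit point.
Collecting: A' = ∅.


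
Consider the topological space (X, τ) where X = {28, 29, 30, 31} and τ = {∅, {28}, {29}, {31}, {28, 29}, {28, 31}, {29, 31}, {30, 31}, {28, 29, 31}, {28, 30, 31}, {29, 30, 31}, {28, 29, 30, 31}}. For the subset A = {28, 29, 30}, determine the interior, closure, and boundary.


int(A) = {28, 29}, cl(A) = {28, 29, 30}, ∂A = {30}.

Closed sets in (X, τ) are complements of opens:
  closed(X, τ) = {∅, {28}, {29}, {30}, {28, 29}, {28, 30}, {29, 30}, {30, 31}, {28, 29, 30}, {28, 30, 31}, {29, 30, 31}, {28, 29, 30, 31}}.
int(A) = ⋃ {U ∈ τ : U ⊆ A}. Opens contained in A: ∅, {28}, {29}, {28, 29}.
Taking the union of these: int(A) = {28, 29}.
cl(A) = ⋂ {C closed : A ⊆ C}. Closed sets containing A: {28, 29, 30}, {28, 29, 30, 31}.
Intersecting these: cl(A) = {28, 29, 30}.
∂A = cl(A) ∖ int(A) = {28, 29, 30} ∖ {28, 29} = {30}.


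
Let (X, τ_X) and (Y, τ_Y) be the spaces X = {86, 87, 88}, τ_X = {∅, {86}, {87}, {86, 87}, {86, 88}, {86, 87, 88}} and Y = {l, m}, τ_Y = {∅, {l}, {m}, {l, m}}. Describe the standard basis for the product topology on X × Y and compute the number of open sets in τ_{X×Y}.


Basis B = {∅ × ∅, {86} × {l}, {86} × {m}, {87} × {l}, {87} × {m}, {86} × {l, m}, {86, 87} × {l}, {86, 88} × {l}, {86, 87} × {m}, {86, 88} × {m}, {87} × {l, m}, {86, 87, 88} × {l}, {86, 87, 88} × {m}, {86, 87} × {l, m}, {86, 88} × {l, m}, {86, 87, 88} × {l, m}}; |τ_{X×Y}| = 36.

Enumerate products U × V with U ∈ τ_X, V ∈ τ_Y (deduplicated):
  ∅ × ∅ = {} (∅)
  {86} × {l} = {(86,l)}
  {86} × {m} = {(86,m)}
  {87} × {l} = {(87,l)}
  {87} × {m} = {(87,m)}
  {86} × {l, m} = {(86,l), (86,m)}
  {86, 87} × {l} = {(86,l), (87,l)}
  {86, 88} × {l} = {(86,l), (88,l)}
  {86, 87} × {m} = {(86,m), (87,m)}
  {86, 88} × {m} = {(86,m), (88,m)}
  {87} × {l, m} = {(87,l), (87,m)}
  {86, 87, 88} × {l} = {(86,l), (87,l), (88,l)}
  {86, 87, 88} × {m} = {(86,m), (87,m), (88,m)}
  {86, 87} × {l, m} = {(86,l), (86,m), (87,l), (87,m)}
  {86, 88} × {l, m} = {(86,l), (86,m), (88,l), (88,m)}
  {86, 87, 88} × {l, m} = {(86,l), (86,m), (87,l), (87,m), (88,l), (88,m)}
These 16 distinct sets form the basis B.
Close under arbitrary unions to get τ_{X×Y}; counting gives |τ_{X×Y}| = 36.


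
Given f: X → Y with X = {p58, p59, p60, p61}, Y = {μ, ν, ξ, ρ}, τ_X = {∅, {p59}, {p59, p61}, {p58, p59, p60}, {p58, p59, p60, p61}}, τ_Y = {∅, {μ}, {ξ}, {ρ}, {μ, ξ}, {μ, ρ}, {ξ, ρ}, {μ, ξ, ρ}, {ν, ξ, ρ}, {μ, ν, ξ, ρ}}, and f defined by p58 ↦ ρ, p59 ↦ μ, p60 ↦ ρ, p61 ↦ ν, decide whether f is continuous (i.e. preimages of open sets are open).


f is NOT continuous.

Compute f^{-1}(U) for each U ∈ τ_Y:
  U = ∅: f^{-1}(U) = ∅ ∈ τ_X ✓.
  U = {μ}: f^{-1}(U) = {p59} ∈ τ_X ✓.
  U = {ξ}: f^{-1}(U) = ∅ ∈ τ_X ✓.
  U = {ρ}: f^{-1}(U) = {p58, p60} ∉ τ_X ✗.
  U = {μ, ξ}: f^{-1}(U) = {p59} ∈ τ_X ✓.
  U = {μ, ρ}: f^{-1}(U) = {p58, p59, p60} ∈ τ_X ✓.
  U = {ξ, ρ}: f^{-1}(U) = {p58, p60} ∉ τ_X ✗.
  U = {μ, ξ, ρ}: f^{-1}(U) = {p58, p59, p60} ∈ τ_X ✓.
  U = {ν, ξ, ρ}: f^{-1}(U) = {p58, p60, p61} ∉ τ_X ✗.
  U = {μ, ν, ξ, ρ}: f^{-1}(U) = {p58, p59, p60, p61} ∈ τ_X ✓.
Found U = {ρ} with f^{-1}(U) = {p58, p60} not in τ_X. Therefore f is NOT continuous.


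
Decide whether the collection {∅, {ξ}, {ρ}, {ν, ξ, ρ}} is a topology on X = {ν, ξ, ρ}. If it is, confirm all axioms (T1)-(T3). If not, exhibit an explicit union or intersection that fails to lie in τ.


τ is NOT a topology on X.

Axiom (T1): ∅ ∈ τ? Yes; X ∈ τ? Yes.
Axiom (T2/T3): check pairwise unions and intersections of members of τ.
Counterexample for (T2): {ξ} ∪ {ρ} = {ξ, ρ} ∉ τ. Therefore τ is NOT a topology.


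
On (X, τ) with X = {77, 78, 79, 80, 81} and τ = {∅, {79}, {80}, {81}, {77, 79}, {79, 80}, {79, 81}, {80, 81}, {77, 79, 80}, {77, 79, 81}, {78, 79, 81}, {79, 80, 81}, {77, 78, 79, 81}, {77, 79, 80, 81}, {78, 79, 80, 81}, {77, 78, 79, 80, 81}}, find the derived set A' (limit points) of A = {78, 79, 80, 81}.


A' = {77, 78}

For each x ∈ X, list the open sets U ∈ τ with x ∈ U, then check whether U ∩ (A ∖ {x}) ≠ ∅ for every such U.
  x = 77: opens ∋ x are {77, 79}, {77, 79, 80}, {77, 79, 81}, {77, 78, 79, 81}, {77, 79, 80, 81}, {77, 78, 79, 80, 81}; each meets A ∖ {77}, so x IS a limit point.
  x = 78: opens ∋ x are {78, 79, 81}, {77, 78, 79, 81}, {78, 79, 80, 81}, {77, 78, 79, 80, 81}; each meets A ∖ {78}, so x IS a limit point.
  x = 79: open {79} ∋ x has {79} ∩ (A ∖ {79}) = ∅, so x is NOT a limit point.
  x = 80: open {80} ∋ x has {80} ∩ (A ∖ {80}) = ∅, so x is NOT a limit point.
  x = 81: open {81} ∋ x has {81} ∩ (A ∖ {81}) = ∅, so x is NOT a limit point.
Collecting: A' = {77, 78}.


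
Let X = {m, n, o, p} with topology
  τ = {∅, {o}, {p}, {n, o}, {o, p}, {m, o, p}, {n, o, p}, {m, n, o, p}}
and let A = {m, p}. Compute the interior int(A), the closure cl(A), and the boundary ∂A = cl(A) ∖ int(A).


int(A) = {p}, cl(A) = {m, p}, ∂A = {m}.

Closed sets in (X, τ) are complements of opens:
  closed(X, τ) = {∅, {m}, {n}, {m, n}, {m, p}, {m, n, o}, {m, n, p}, {m, n, o, p}}.
int(A) = ⋃ {U ∈ τ : U ⊆ A}. Opens contained in A: ∅, {p}.
Taking the union of these: int(A) = {p}.
cl(A) = ⋂ {C closed : A ⊆ C}. Closed sets containing A: {m, p}, {m, n, p}, {m, n, o, p}.
Intersecting these: cl(A) = {m, p}.
∂A = cl(A) ∖ int(A) = {m, p} ∖ {p} = {m}.


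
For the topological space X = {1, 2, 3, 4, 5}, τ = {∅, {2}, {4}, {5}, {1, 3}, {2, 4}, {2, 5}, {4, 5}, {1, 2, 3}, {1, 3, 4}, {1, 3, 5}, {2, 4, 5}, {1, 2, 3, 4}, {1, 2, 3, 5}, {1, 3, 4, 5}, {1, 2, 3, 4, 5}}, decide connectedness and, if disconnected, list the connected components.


(X, τ) is disconnected; components = [{2}, {4}, {5}, {1, 3}].

Find clopen sets (U ∈ τ with X ∖ U ∈ τ):
  U = ∅, X ∖ U = {1, 2, 3, 4, 5} — both open, so U is clopen.
  U = {2}, X ∖ U = {1, 3, 4, 5} — both open, so U is clopen.
  U = {4}, X ∖ U = {1, 2, 3, 5} — both open, so U is clopen.
  U = {5}, X ∖ U = {1, 2, 3, 4} — both open, so U is clopen.
  U = {1, 3}, X ∖ U = {2, 4, 5} — both open, so U is clopen.
  U = {2, 4}, X ∖ U = {1, 3, 5} — both open, so U is clopen.
  U = {2, 5}, X ∖ U = {1, 3, 4} — both open, so U is clopen.
  U = {4, 5}, X ∖ U = {1, 2, 3} — both open, so U is clopen.
  U = {1, 2, 3}, X ∖ U = {4, 5} — both open, so U is clopen.
  U = {1, 3, 4}, X ∖ U = {2, 5} — both open, so U is clopen.
  U = {1, 3, 5}, X ∖ U = {2, 4} — both open, so U is clopen.
  U = {2, 4, 5}, X ∖ U = {1, 3} — both open, so U is clopen.
  U = {1, 2, 3, 4}, X ∖ U = {5} — both open, so U is clopen.
  U = {1, 2, 3, 5}, X ∖ U = {4} — both open, so U is clopen.
  U = {1, 3, 4, 5}, X ∖ U = {2} — both open, so U is clopen.
  U = {1, 2, 3, 4, 5}, X ∖ U = ∅ — both open, so U is clopen.
Nontrivial clopen(s) exist: e.g. {1, 3, 5}. So (X, τ) is disconnected.
Compute connected components by grouping points that agree on all clopens:
  component: {2}
  component: {4}
  component: {5}
  component: {1, 3}


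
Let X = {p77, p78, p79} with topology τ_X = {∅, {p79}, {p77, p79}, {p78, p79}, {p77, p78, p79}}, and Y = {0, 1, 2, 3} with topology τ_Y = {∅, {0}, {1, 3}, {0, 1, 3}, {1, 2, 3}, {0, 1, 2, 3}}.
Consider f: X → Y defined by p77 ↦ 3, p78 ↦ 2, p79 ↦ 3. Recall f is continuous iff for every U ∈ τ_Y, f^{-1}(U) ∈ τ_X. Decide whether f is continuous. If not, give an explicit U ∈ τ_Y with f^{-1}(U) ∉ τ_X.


f IS continuous.

Compute f^{-1}(U) for each U ∈ τ_Y:
  U = ∅: f^{-1}(U) = ∅ ∈ τ_X ✓.
  U = {0}: f^{-1}(U) = ∅ ∈ τ_X ✓.
  U = {1, 3}: f^{-1}(U) = {p77, p79} ∈ τ_X ✓.
  U = {0, 1, 3}: f^{-1}(U) = {p77, p79} ∈ τ_X ✓.
  U = {1, 2, 3}: f^{-1}(U) = {p77, p78, p79} ∈ τ_X ✓.
  U = {0, 1, 2, 3}: f^{-1}(U) = {p77, p78, p79} ∈ τ_X ✓.
Every preimage lies in τ_X, so f IS continuous.


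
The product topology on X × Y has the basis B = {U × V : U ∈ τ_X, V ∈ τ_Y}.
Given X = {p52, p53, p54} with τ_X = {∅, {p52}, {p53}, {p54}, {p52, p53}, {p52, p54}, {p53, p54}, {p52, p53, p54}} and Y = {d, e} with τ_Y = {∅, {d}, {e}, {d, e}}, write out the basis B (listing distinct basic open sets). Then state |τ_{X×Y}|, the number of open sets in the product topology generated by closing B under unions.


Basis B = {∅ × ∅, {p52} × {d}, {p52} × {e}, {p53} × {d}, {p53} × {e}, {p54} × {d}, {p54} × {e}, {p52} × {d, e}, {p52, p53} × {d}, {p52, p54} × {d}, {p52, p53} × {e}, {p52, p54} × {e}, {p53} × {d, e}, {p53, p54} × {d}, {p53, p54} × {e}, {p54} × {d, e}, {p52, p53, p54} × {d}, {p52, p53, p54} × {e}, {p52, p53} × {d, e}, {p52, p54} × {d, e}, {p53, p54} × {d, e}, {p52, p53, p54} × {d, e}}; |τ_{X×Y}| = 64.

Enumerate products U × V with U ∈ τ_X, V ∈ τ_Y (deduplicated):
  ∅ × ∅ = {} (∅)
  {p52} × {d} = {(p52,d)}
  {p52} × {e} = {(p52,e)}
  {p53} × {d} = {(p53,d)}
  {p53} × {e} = {(p53,e)}
  {p54} × {d} = {(p54,d)}
  {p54} × {e} = {(p54,e)}
  {p52} × {d, e} = {(p52,d), (p52,e)}
  {p52, p53} × {d} = {(p52,d), (p53,d)}
  {p52, p54} × {d} = {(p52,d), (p54,d)}
  {p52, p53} × {e} = {(p52,e), (p53,e)}
  {p52, p54} × {e} = {(p52,e), (p54,e)}
  {p53} × {d, e} = {(p53,d), (p53,e)}
  {p53, p54} × {d} = {(p53,d), (p54,d)}
  {p53, p54} × {e} = {(p53,e), (p54,e)}
  {p54} × {d, e} = {(p54,d), (p54,e)}
  {p52, p53, p54} × {d} = {(p52,d), (p53,d), (p54,d)}
  {p52, p53, p54} × {e} = {(p52,e), (p53,e), (p54,e)}
  {p52, p53} × {d, e} = {(p52,d), (p52,e), (p53,d), (p53,e)}
  {p52, p54} × {d, e} = {(p52,d), (p52,e), (p54,d), (p54,e)}
  {p53, p54} × {d, e} = {(p53,d), (p53,e), (p54,d), (p54,e)}
  {p52, p53, p54} × {d, e} = {(p52,d), (p52,e), (p53,d), (p53,e), (p54,d), (p54,e)}
These 22 distinct sets form the basis B.
Close under arbitrary unions to get τ_{X×Y}; counting gives |τ_{X×Y}| = 64.


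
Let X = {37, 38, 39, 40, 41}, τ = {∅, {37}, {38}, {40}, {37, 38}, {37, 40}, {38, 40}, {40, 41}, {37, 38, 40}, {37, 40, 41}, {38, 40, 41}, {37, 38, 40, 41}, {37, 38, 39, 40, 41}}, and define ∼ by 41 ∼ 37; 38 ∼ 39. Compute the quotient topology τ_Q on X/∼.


X/∼ = {[37=41], [38=39], [40]}; |τ_Q| = 4.

Equivalence classes: [37=41], [38=39], [40].
Quotient map π: X → X/∼ sends 37 ↦ [37=41], 38 ↦ [38=39], 39 ↦ [38=39], 40 ↦ [40], 41 ↦ [37=41].
For each subset V ⊆ X/∼, compute π^{-1}(V) ⊆ X and check whether π^{-1}(V) ∈ τ. V is open in τ_Q iff π^{-1}(V) ∈ τ.
  V = {}: π^{-1}(V) = ∅ ∈ τ ✓.
  V = {[37=41]}: π^{-1}(V) = {37, 41} ∉ τ ✗.
  V = {[38=39]}: π^{-1}(V) = {38, 39} ∉ τ ✗.
  V = {[37=41], [38=39]}: π^{-1}(V) = {37, 38, 39, 41} ∉ τ ✗.
  V = {[40]}: π^{-1}(V) = {40} ∈ τ ✓.
  V = {[37=41], [40]}: π^{-1}(V) = {37, 40, 41} ∈ τ ✓.
  V = {[38=39], [40]}: π^{-1}(V) = {38, 39, 40} ∉ τ ✗.
  V = {[37=41], [38=39], [40]}: π^{-1}(V) = {37, 38, 39, 40, 41} ∈ τ ✓.
Open sets in the quotient: τ_Q = {{}, {[40]}, {[37=41], [40]}, {[37=41], [38=39], [40]}} (4 elements).


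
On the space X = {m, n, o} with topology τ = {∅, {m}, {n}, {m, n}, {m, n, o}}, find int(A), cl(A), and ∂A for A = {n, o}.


int(A) = {n}, cl(A) = {n, o}, ∂A = {o}.

Closed sets in (X, τ) are complements of opens:
  closed(X, τ) = {∅, {o}, {m, o}, {n, o}, {m, n, o}}.
int(A) = ⋃ {U ∈ τ : U ⊆ A}. Opens contained in A: ∅, {n}.
Taking the union of these: int(A) = {n}.
cl(A) = ⋂ {C closed : A ⊆ C}. Closed sets containing A: {n, o}, {m, n, o}.
Intersecting these: cl(A) = {n, o}.
∂A = cl(A) ∖ int(A) = {n, o} ∖ {n} = {o}.


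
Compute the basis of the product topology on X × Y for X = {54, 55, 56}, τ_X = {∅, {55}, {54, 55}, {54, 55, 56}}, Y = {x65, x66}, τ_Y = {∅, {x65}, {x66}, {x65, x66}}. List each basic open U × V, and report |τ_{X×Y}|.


Basis B = {∅ × ∅, {55} × {x65}, {55} × {x66}, {54, 55} × {x65}, {54, 55} × {x66}, {55} × {x65, x66}, {54, 55, 56} × {x65}, {54, 55, 56} × {x66}, {54, 55} × {x65, x66}, {54, 55, 56} × {x65, x66}}; |τ_{X×Y}| = 16.

Enumerate products U × V with U ∈ τ_X, V ∈ τ_Y (deduplicated):
  ∅ × ∅ = {} (∅)
  {55} × {x65} = {(55,x65)}
  {55} × {x66} = {(55,x66)}
  {54, 55} × {x65} = {(54,x65), (55,x65)}
  {54, 55} × {x66} = {(54,x66), (55,x66)}
  {55} × {x65, x66} = {(55,x65), (55,x66)}
  {54, 55, 56} × {x65} = {(54,x65), (55,x65), (56,x65)}
  {54, 55, 56} × {x66} = {(54,x66), (55,x66), (56,x66)}
  {54, 55} × {x65, x66} = {(54,x65), (54,x66), (55,x65), (55,x66)}
  {54, 55, 56} × {x65, x66} = {(54,x65), (54,x66), (55,x65), (55,x66), (56,x65), (56,x66)}
These 10 distinct sets form the basis B.
Close under arbitrary unions to get τ_{X×Y}; counting gives |τ_{X×Y}| = 16.
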